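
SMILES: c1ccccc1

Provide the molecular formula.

C6H6

Heavy atoms from the SMILES: 6 C.
Implicit hydrogens by atom environment:
  6 × C (aromatic): 1 H each → 6
  Total hydrogens = 6.
Molecular formula: C6H6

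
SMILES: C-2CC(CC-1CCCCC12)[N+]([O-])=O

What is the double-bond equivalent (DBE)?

3

Molecular formula from the SMILES: C10H17NO2.
DoU = (2C + 2 + N − H − X)/2 = (2·10 + 2 + 1 − 17 − 0)/2 = 6/2 = 3.
(Structurally: 2 ring(s) + 1 π bond(s) = 3.)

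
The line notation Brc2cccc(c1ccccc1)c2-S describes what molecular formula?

C12H9BrS

Heavy atoms from the SMILES: 1 Br, 12 C, 1 S.
Implicit hydrogens by atom environment:
  8 × C (aromatic): 1 H each → 8
  4 × C (aromatic): no H
  1 × Br: no H
  1 × S: 1 H
  Total hydrogens = 9.
Molecular formula: C12H9BrS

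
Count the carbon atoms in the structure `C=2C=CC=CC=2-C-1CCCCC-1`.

The symbol for carbon appears 12 times in the SMILES.

12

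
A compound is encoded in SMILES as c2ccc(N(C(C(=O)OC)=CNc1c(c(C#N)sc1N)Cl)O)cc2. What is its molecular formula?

C15H13ClN4O3S

Heavy atoms from the SMILES: 15 C, 1 Cl, 4 N, 3 O, 1 S.
Implicit hydrogens by atom environment:
  5 × C (aromatic): 1 H each → 5
  5 × C (aromatic): no H
  3 × C: no H
  2 × N: no H
  2 × O: no H
  1 × C: 3 H
  1 × C: 1 H
  1 × Cl: no H
  1 × N: 2 H
  1 × N: 1 H
  1 × O: 1 H
  1 × S (aromatic): no H
  Total hydrogens = 13.
Molecular formula: C15H13ClN4O3S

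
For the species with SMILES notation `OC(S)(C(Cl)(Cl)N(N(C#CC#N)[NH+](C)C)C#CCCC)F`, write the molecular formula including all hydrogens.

C12H16Cl2FN4OS+

Heavy atoms from the SMILES: 12 C, 2 Cl, 1 F, 4 N, 1 O, 1 S.
Implicit hydrogens by atom environment:
  7 × C: no H
  3 × C: 3 H each → 9
  3 × N: no H
  2 × C: 2 H each → 4
  2 × Cl: no H
  1 × F: no H
  1 × N (charge +1): 1 H
  1 × O: 1 H
  1 × S: 1 H
  Total hydrogens = 16.
Net charge +1.
Molecular formula: C12H16Cl2FN4OS+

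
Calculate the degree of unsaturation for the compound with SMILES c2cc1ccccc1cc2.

Molecular formula from the SMILES: C10H8.
DoU = (2C + 2 + N − H − X)/2 = (2·10 + 2 + 0 − 8 − 0)/2 = 14/2 = 7.
(Structurally: 2 ring(s) + 5 π bond(s) = 7.)

7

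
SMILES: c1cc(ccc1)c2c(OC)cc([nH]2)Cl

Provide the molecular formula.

C11H10ClNO

Heavy atoms from the SMILES: 11 C, 1 Cl, 1 N, 1 O.
Implicit hydrogens by atom environment:
  6 × C (aromatic): 1 H each → 6
  4 × C (aromatic): no H
  1 × C: 3 H
  1 × Cl: no H
  1 × N (aromatic): 1 H
  1 × O: no H
  Total hydrogens = 10.
Molecular formula: C11H10ClNO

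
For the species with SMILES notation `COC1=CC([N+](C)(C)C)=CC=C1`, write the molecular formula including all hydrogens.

Heavy atoms from the SMILES: 10 C, 1 N, 1 O.
Implicit hydrogens by atom environment:
  4 × C: 3 H each → 12
  4 × C (aromatic): 1 H each → 4
  2 × C (aromatic): no H
  1 × N (charge +1): no H
  1 × O: no H
  Total hydrogens = 16.
Net charge +1.
Molecular formula: C10H16NO+

C10H16NO+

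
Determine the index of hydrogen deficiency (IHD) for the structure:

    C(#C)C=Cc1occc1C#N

8

Molecular formula from the SMILES: C9H5NO.
DoU = (2C + 2 + N − H − X)/2 = (2·9 + 2 + 1 − 5 − 0)/2 = 16/2 = 8.
(Structurally: 1 ring(s) + 7 π bond(s) = 8.)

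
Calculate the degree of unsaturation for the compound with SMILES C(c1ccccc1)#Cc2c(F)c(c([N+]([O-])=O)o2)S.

10

Molecular formula from the SMILES: C12H6FNO3S.
DoU = (2C + 2 + N − H − X)/2 = (2·12 + 2 + 1 − 6 − 1)/2 = 20/2 = 10.
(Structurally: 2 ring(s) + 8 π bond(s) = 10.)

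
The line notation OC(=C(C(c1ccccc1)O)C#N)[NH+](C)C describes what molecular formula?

C12H15N2O2+

Heavy atoms from the SMILES: 12 C, 2 N, 2 O.
Implicit hydrogens by atom environment:
  5 × C (aromatic): 1 H each → 5
  3 × C: no H
  2 × C: 3 H each → 6
  2 × O: 1 H each → 2
  1 × C: 1 H
  1 × C (aromatic): no H
  1 × N (charge +1): 1 H
  1 × N: no H
  Total hydrogens = 15.
Net charge +1.
Molecular formula: C12H15N2O2+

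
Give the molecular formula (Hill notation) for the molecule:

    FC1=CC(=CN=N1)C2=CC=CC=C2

C10H7FN2

Heavy atoms from the SMILES: 10 C, 1 F, 2 N.
Implicit hydrogens by atom environment:
  7 × C (aromatic): 1 H each → 7
  3 × C (aromatic): no H
  2 × N (aromatic): no H
  1 × F: no H
  Total hydrogens = 7.
Molecular formula: C10H7FN2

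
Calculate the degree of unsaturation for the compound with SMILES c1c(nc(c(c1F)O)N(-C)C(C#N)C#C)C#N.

Molecular formula from the SMILES: C11H7FN4O.
DoU = (2C + 2 + N − H − X)/2 = (2·11 + 2 + 4 − 7 − 1)/2 = 20/2 = 10.
(Structurally: 1 ring(s) + 9 π bond(s) = 10.)

10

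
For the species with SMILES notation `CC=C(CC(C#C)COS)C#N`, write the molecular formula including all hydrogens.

C9H11NOS

Heavy atoms from the SMILES: 9 C, 1 N, 1 O, 1 S.
Implicit hydrogens by atom environment:
  3 × C: 1 H each → 3
  3 × C: no H
  2 × C: 2 H each → 4
  1 × C: 3 H
  1 × N: no H
  1 × O: no H
  1 × S: 1 H
  Total hydrogens = 11.
Molecular formula: C9H11NOS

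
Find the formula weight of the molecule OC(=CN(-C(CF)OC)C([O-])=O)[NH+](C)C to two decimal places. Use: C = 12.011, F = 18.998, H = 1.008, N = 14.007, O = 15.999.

Molecular formula: C8H15FN2O4.
M = 8×12.011 + 1×18.998 + 15×1.008 + 2×14.007 + 4×15.999 = 222.22 g/mol.

222.22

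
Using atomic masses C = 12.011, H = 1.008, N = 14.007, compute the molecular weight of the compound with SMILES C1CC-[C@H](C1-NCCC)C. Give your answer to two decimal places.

Molecular formula: C9H19N.
M = 9×12.011 + 19×1.008 + 1×14.007 = 141.26 g/mol.

141.26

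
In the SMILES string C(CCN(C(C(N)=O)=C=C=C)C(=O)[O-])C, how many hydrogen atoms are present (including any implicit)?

13

Hydrogens are implicit in SMILES; fill each atom to its normal valence:
  5 × C: no H
  4 × C: 2 H each → 8
  2 × O: no H
  1 × C: 3 H
  1 × N: 2 H
  1 × N: no H
  1 × O (charge -1): no H
  Total hydrogens = 13.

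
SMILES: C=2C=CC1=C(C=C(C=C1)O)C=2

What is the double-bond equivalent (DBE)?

7

Molecular formula from the SMILES: C10H8O.
DoU = (2C + 2 + N − H − X)/2 = (2·10 + 2 + 0 − 8 − 0)/2 = 14/2 = 7.
(Structurally: 2 ring(s) + 5 π bond(s) = 7.)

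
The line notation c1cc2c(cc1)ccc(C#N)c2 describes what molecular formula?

C11H7N

Heavy atoms from the SMILES: 11 C, 1 N.
Implicit hydrogens by atom environment:
  7 × C (aromatic): 1 H each → 7
  3 × C (aromatic): no H
  1 × C: no H
  1 × N: no H
  Total hydrogens = 7.
Molecular formula: C11H7N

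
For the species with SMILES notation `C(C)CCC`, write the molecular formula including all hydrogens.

Heavy atoms from the SMILES: 5 C.
Implicit hydrogens by atom environment:
  3 × C: 2 H each → 6
  2 × C: 3 H each → 6
  Total hydrogens = 12.
Molecular formula: C5H12

C5H12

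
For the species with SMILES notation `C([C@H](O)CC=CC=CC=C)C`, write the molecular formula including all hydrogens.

Heavy atoms from the SMILES: 10 C, 1 O.
Implicit hydrogens by atom environment:
  6 × C: 1 H each → 6
  3 × C: 2 H each → 6
  1 × C: 3 H
  1 × O: 1 H
  Total hydrogens = 16.
Molecular formula: C10H16O

C10H16O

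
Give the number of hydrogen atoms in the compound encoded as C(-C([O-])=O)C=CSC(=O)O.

Hydrogens are implicit in SMILES; fill each atom to its normal valence:
  2 × C: 1 H each → 2
  2 × C: no H
  2 × O: no H
  1 × C: 2 H
  1 × O: 1 H
  1 × O (charge -1): no H
  1 × S: no H
  Total hydrogens = 5.

5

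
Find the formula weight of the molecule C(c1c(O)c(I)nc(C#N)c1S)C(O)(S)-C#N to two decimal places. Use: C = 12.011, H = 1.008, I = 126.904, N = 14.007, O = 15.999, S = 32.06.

Molecular formula: C9H6IN3O2S2.
M = 9×12.011 + 6×1.008 + 1×126.904 + 3×14.007 + 2×15.999 + 2×32.06 = 379.19 g/mol.

379.19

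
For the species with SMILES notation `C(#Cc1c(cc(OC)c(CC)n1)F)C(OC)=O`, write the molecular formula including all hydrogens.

Heavy atoms from the SMILES: 12 C, 1 F, 1 N, 3 O.
Implicit hydrogens by atom environment:
  4 × C (aromatic): no H
  3 × C: 3 H each → 9
  3 × C: no H
  3 × O: no H
  1 × C: 2 H
  1 × C (aromatic): 1 H
  1 × F: no H
  1 × N (aromatic): no H
  Total hydrogens = 12.
Molecular formula: C12H12FNO3

C12H12FNO3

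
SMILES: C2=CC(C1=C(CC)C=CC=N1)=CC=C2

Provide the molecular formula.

C13H13N

Heavy atoms from the SMILES: 13 C, 1 N.
Implicit hydrogens by atom environment:
  8 × C (aromatic): 1 H each → 8
  3 × C (aromatic): no H
  1 × C: 3 H
  1 × C: 2 H
  1 × N (aromatic): no H
  Total hydrogens = 13.
Molecular formula: C13H13N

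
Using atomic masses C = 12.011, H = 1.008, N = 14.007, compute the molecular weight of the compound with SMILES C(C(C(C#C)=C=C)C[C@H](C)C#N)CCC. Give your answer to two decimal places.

201.31

Molecular formula: C14H19N.
M = 14×12.011 + 19×1.008 + 1×14.007 = 201.31 g/mol.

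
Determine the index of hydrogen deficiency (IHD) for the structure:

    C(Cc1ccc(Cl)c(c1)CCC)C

Molecular formula from the SMILES: C12H17Cl.
DoU = (2C + 2 + N − H − X)/2 = (2·12 + 2 + 0 − 17 − 1)/2 = 8/2 = 4.
(Structurally: 1 ring(s) + 3 π bond(s) = 4.)

4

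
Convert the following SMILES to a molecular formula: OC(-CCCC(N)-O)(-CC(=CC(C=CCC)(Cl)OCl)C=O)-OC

Heavy atoms from the SMILES: 15 C, 2 Cl, 1 N, 5 O.
Implicit hydrogens by atom environment:
  5 × C: 2 H each → 10
  5 × C: 1 H each → 5
  3 × C: no H
  3 × O: no H
  2 × C: 3 H each → 6
  2 × Cl: no H
  2 × O: 1 H each → 2
  1 × N: 2 H
  Total hydrogens = 25.
Molecular formula: C15H25Cl2NO5

C15H25Cl2NO5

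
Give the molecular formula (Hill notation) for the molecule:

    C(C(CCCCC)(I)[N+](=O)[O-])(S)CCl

C8H15ClINO2S

Heavy atoms from the SMILES: 8 C, 1 Cl, 1 I, 1 N, 2 O, 1 S.
Implicit hydrogens by atom environment:
  5 × C: 2 H each → 10
  1 × C: 3 H
  1 × C: 1 H
  1 × C: no H
  1 × Cl: no H
  1 × I: no H
  1 × N (charge +1): no H
  1 × O: no H
  1 × O (charge -1): no H
  1 × S: 1 H
  Total hydrogens = 15.
Molecular formula: C8H15ClINO2S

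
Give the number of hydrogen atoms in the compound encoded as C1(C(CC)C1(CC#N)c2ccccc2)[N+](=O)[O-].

Hydrogens are implicit in SMILES; fill each atom to its normal valence:
  5 × C (aromatic): 1 H each → 5
  2 × C: 2 H each → 4
  2 × C: 1 H each → 2
  2 × C: no H
  1 × C: 3 H
  1 × C (aromatic): no H
  1 × N (charge +1): no H
  1 × N: no H
  1 × O: no H
  1 × O (charge -1): no H
  Total hydrogens = 14.

14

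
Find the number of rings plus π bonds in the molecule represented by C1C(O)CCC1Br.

1

Molecular formula from the SMILES: C5H9BrO.
DoU = (2C + 2 + N − H − X)/2 = (2·5 + 2 + 0 − 9 − 1)/2 = 2/2 = 1.
(Structurally: 1 ring(s) + 0 π bond(s) = 1.)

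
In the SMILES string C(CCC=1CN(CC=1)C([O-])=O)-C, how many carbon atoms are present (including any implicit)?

The symbol for carbon appears 9 times in the SMILES.

9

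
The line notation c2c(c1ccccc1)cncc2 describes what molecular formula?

C11H9N

Heavy atoms from the SMILES: 11 C, 1 N.
Implicit hydrogens by atom environment:
  9 × C (aromatic): 1 H each → 9
  2 × C (aromatic): no H
  1 × N (aromatic): no H
  Total hydrogens = 9.
Molecular formula: C11H9N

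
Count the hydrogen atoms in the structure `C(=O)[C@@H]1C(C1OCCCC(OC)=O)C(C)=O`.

Hydrogens are implicit in SMILES; fill each atom to its normal valence:
  5 × O: no H
  4 × C: 1 H each → 4
  3 × C: 2 H each → 6
  2 × C: 3 H each → 6
  2 × C: no H
  Total hydrogens = 16.

16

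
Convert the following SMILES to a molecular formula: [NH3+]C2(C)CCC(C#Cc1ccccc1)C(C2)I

Heavy atoms from the SMILES: 15 C, 1 I, 1 N.
Implicit hydrogens by atom environment:
  5 × C (aromatic): 1 H each → 5
  3 × C: 2 H each → 6
  3 × C: no H
  2 × C: 1 H each → 2
  1 × C: 3 H
  1 × C (aromatic): no H
  1 × I: no H
  1 × N (charge +1): 3 H
  Total hydrogens = 19.
Net charge +1.
Molecular formula: C15H19IN+

C15H19IN+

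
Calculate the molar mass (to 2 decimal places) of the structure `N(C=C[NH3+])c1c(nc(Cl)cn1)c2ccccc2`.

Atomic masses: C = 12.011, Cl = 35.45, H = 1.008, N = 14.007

247.71

Molecular formula: C12H12ClN4+.
M = 12×12.011 + 1×35.45 + 12×1.008 + 4×14.007 = 247.71 g/mol.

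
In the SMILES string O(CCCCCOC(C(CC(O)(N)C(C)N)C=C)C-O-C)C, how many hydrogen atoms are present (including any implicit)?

Hydrogens are implicit in SMILES; fill each atom to its normal valence:
  8 × C: 2 H each → 16
  4 × C: 1 H each → 4
  3 × C: 3 H each → 9
  3 × O: no H
  2 × N: 2 H each → 4
  1 × C: no H
  1 × O: 1 H
  Total hydrogens = 34.

34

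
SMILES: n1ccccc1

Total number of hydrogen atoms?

5

Hydrogens are implicit in SMILES; fill each atom to its normal valence:
  5 × C (aromatic): 1 H each → 5
  1 × N (aromatic): no H
  Total hydrogens = 5.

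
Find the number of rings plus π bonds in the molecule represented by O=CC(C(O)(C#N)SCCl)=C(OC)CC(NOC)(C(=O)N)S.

Molecular formula from the SMILES: C11H16ClN3O5S2.
DoU = (2C + 2 + N − H − X)/2 = (2·11 + 2 + 3 − 16 − 1)/2 = 10/2 = 5.
(Structurally: 0 ring(s) + 5 π bond(s) = 5.)

5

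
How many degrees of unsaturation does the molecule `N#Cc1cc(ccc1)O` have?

Molecular formula from the SMILES: C7H5NO.
DoU = (2C + 2 + N − H − X)/2 = (2·7 + 2 + 1 − 5 − 0)/2 = 12/2 = 6.
(Structurally: 1 ring(s) + 5 π bond(s) = 6.)

6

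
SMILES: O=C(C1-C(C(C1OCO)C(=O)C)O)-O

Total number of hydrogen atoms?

12

Hydrogens are implicit in SMILES; fill each atom to its normal valence:
  4 × C: 1 H each → 4
  3 × O: 1 H each → 3
  3 × O: no H
  2 × C: no H
  1 × C: 3 H
  1 × C: 2 H
  Total hydrogens = 12.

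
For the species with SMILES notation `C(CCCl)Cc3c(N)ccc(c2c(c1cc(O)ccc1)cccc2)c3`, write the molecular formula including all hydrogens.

Heavy atoms from the SMILES: 22 C, 1 Cl, 1 N, 1 O.
Implicit hydrogens by atom environment:
  11 × C (aromatic): 1 H each → 11
  7 × C (aromatic): no H
  4 × C: 2 H each → 8
  1 × Cl: no H
  1 × N: 2 H
  1 × O: 1 H
  Total hydrogens = 22.
Molecular formula: C22H22ClNO

C22H22ClNO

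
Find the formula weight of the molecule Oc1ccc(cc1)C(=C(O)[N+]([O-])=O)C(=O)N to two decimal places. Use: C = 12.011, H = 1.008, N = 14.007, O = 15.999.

224.17

Molecular formula: C9H8N2O5.
M = 9×12.011 + 8×1.008 + 2×14.007 + 5×15.999 = 224.17 g/mol.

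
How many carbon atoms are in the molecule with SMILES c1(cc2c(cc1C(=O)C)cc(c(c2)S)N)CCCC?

The symbol for carbon appears 16 times in the SMILES. Lowercase c denotes aromatic carbon and counts toward C.

16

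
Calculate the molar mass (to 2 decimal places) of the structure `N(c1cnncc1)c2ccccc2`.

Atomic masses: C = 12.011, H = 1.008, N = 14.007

171.20

Molecular formula: C10H9N3.
M = 10×12.011 + 9×1.008 + 3×14.007 = 171.20 g/mol.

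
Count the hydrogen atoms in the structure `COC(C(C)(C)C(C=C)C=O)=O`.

Hydrogens are implicit in SMILES; fill each atom to its normal valence:
  3 × C: 3 H each → 9
  3 × C: 1 H each → 3
  3 × O: no H
  2 × C: no H
  1 × C: 2 H
  Total hydrogens = 14.

14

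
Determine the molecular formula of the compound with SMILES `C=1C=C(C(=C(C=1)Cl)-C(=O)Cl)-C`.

Heavy atoms from the SMILES: 8 C, 2 Cl, 1 O.
Implicit hydrogens by atom environment:
  3 × C (aromatic): 1 H each → 3
  3 × C (aromatic): no H
  2 × Cl: no H
  1 × C: 3 H
  1 × C: no H
  1 × O: no H
  Total hydrogens = 6.
Molecular formula: C8H6Cl2O

C8H6Cl2O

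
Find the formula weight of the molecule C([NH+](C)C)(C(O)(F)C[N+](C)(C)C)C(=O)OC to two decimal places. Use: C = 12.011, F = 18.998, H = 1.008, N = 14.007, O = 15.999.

Molecular formula: [C10H23FN2O3]2+.
M = 10×12.011 + 1×18.998 + 23×1.008 + 2×14.007 + 3×15.999 = 238.30 g/mol.

238.30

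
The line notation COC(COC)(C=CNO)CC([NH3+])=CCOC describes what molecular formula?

Heavy atoms from the SMILES: 11 C, 2 N, 4 O.
Implicit hydrogens by atom environment:
  3 × C: 3 H each → 9
  3 × C: 2 H each → 6
  3 × C: 1 H each → 3
  3 × O: no H
  2 × C: no H
  1 × N (charge +1): 3 H
  1 × N: 1 H
  1 × O: 1 H
  Total hydrogens = 23.
Net charge +1.
Molecular formula: C11H23N2O4+

C11H23N2O4+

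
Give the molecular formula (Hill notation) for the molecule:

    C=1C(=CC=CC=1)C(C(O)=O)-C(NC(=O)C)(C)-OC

Heavy atoms from the SMILES: 13 C, 1 N, 4 O.
Implicit hydrogens by atom environment:
  5 × C (aromatic): 1 H each → 5
  3 × C: 3 H each → 9
  3 × C: no H
  3 × O: no H
  1 × C: 1 H
  1 × C (aromatic): no H
  1 × N: 1 H
  1 × O: 1 H
  Total hydrogens = 17.
Molecular formula: C13H17NO4

C13H17NO4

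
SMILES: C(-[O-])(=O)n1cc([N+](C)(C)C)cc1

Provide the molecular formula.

C8H12N2O2

Heavy atoms from the SMILES: 8 C, 2 N, 2 O.
Implicit hydrogens by atom environment:
  3 × C: 3 H each → 9
  3 × C (aromatic): 1 H each → 3
  1 × C (aromatic): no H
  1 × C: no H
  1 × N (aromatic): no H
  1 × N (charge +1): no H
  1 × O: no H
  1 × O (charge -1): no H
  Total hydrogens = 12.
Molecular formula: C8H12N2O2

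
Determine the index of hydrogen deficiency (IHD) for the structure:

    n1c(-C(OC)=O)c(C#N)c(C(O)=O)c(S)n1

Molecular formula from the SMILES: C8H5N3O4S.
DoU = (2C + 2 + N − H − X)/2 = (2·8 + 2 + 3 − 5 − 0)/2 = 16/2 = 8.
(Structurally: 1 ring(s) + 7 π bond(s) = 8.)

8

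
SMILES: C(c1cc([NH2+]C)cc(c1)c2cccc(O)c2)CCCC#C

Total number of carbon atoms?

The symbol for carbon appears 19 times in the SMILES. Lowercase c denotes aromatic carbon and counts toward C.

19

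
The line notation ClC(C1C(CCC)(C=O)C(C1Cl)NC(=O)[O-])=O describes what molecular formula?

Heavy atoms from the SMILES: 10 C, 2 Cl, 1 N, 4 O.
Implicit hydrogens by atom environment:
  4 × C: 1 H each → 4
  3 × C: no H
  3 × O: no H
  2 × C: 2 H each → 4
  2 × Cl: no H
  1 × C: 3 H
  1 × N: 1 H
  1 × O (charge -1): no H
  Total hydrogens = 12.
Net charge -1.
Molecular formula: C10H12Cl2NO4-

C10H12Cl2NO4-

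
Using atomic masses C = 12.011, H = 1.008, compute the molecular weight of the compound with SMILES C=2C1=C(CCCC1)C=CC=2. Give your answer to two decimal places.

Molecular formula: C10H12.
M = 10×12.011 + 12×1.008 = 132.21 g/mol.

132.21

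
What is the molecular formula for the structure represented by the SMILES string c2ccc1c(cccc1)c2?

C10H8

Heavy atoms from the SMILES: 10 C.
Implicit hydrogens by atom environment:
  8 × C (aromatic): 1 H each → 8
  2 × C (aromatic): no H
  Total hydrogens = 8.
Molecular formula: C10H8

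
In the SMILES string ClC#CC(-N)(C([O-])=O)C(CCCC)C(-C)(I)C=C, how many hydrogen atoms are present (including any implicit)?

Hydrogens are implicit in SMILES; fill each atom to its normal valence:
  5 × C: no H
  4 × C: 2 H each → 8
  2 × C: 3 H each → 6
  2 × C: 1 H each → 2
  1 × Cl: no H
  1 × I: no H
  1 × N: 2 H
  1 × O: no H
  1 × O (charge -1): no H
  Total hydrogens = 18.

18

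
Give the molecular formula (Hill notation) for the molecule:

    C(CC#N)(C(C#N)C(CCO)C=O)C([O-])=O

C10H11N2O4-

Heavy atoms from the SMILES: 10 C, 2 N, 4 O.
Implicit hydrogens by atom environment:
  4 × C: 1 H each → 4
  3 × C: 2 H each → 6
  3 × C: no H
  2 × N: no H
  2 × O: no H
  1 × O: 1 H
  1 × O (charge -1): no H
  Total hydrogens = 11.
Net charge -1.
Molecular formula: C10H11N2O4-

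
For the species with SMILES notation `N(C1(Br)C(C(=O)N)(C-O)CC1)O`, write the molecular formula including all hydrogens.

C6H11BrN2O3

Heavy atoms from the SMILES: 1 Br, 6 C, 2 N, 3 O.
Implicit hydrogens by atom environment:
  3 × C: 2 H each → 6
  3 × C: no H
  2 × O: 1 H each → 2
  1 × Br: no H
  1 × N: 2 H
  1 × N: 1 H
  1 × O: no H
  Total hydrogens = 11.
Molecular formula: C6H11BrN2O3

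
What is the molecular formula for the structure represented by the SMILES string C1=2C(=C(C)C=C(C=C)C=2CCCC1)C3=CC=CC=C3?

C19H20

Heavy atoms from the SMILES: 19 C.
Implicit hydrogens by atom environment:
  6 × C (aromatic): 1 H each → 6
  6 × C (aromatic): no H
  5 × C: 2 H each → 10
  1 × C: 3 H
  1 × C: 1 H
  Total hydrogens = 20.
Molecular formula: C19H20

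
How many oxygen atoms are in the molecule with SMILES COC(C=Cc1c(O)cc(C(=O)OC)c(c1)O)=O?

The symbol for oxygen appears 6 times in the SMILES.

6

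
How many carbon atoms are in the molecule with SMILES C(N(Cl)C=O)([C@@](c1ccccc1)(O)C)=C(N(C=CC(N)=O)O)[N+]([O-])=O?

14

The symbol for carbon appears 14 times in the SMILES. Lowercase c denotes aromatic carbon and counts toward C.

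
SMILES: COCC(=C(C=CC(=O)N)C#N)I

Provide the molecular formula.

C8H9IN2O2

Heavy atoms from the SMILES: 8 C, 1 I, 2 N, 2 O.
Implicit hydrogens by atom environment:
  4 × C: no H
  2 × C: 1 H each → 2
  2 × O: no H
  1 × C: 3 H
  1 × C: 2 H
  1 × I: no H
  1 × N: 2 H
  1 × N: no H
  Total hydrogens = 9.
Molecular formula: C8H9IN2O2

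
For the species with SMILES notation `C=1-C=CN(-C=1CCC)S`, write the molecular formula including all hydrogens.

C7H11NS

Heavy atoms from the SMILES: 7 C, 1 N, 1 S.
Implicit hydrogens by atom environment:
  3 × C (aromatic): 1 H each → 3
  2 × C: 2 H each → 4
  1 × C: 3 H
  1 × C (aromatic): no H
  1 × N (aromatic): no H
  1 × S: 1 H
  Total hydrogens = 11.
Molecular formula: C7H11NS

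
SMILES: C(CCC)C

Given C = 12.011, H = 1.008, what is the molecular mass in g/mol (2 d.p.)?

Molecular formula: C5H12.
M = 5×12.011 + 12×1.008 = 72.15 g/mol.

72.15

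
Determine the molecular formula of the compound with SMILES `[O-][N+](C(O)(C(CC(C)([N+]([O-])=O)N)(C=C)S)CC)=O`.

Heavy atoms from the SMILES: 9 C, 3 N, 5 O, 1 S.
Implicit hydrogens by atom environment:
  3 × C: 2 H each → 6
  3 × C: no H
  2 × C: 3 H each → 6
  2 × N (charge +1): no H
  2 × O: no H
  2 × O (charge -1): no H
  1 × C: 1 H
  1 × N: 2 H
  1 × O: 1 H
  1 × S: 1 H
  Total hydrogens = 17.
Molecular formula: C9H17N3O5S

C9H17N3O5S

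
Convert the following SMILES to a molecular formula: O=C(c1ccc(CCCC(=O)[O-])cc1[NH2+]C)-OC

Heavy atoms from the SMILES: 13 C, 1 N, 4 O.
Implicit hydrogens by atom environment:
  3 × C: 2 H each → 6
  3 × C (aromatic): 1 H each → 3
  3 × C (aromatic): no H
  3 × O: no H
  2 × C: 3 H each → 6
  2 × C: no H
  1 × N (charge +1): 2 H
  1 × O (charge -1): no H
  Total hydrogens = 17.
Molecular formula: C13H17NO4

C13H17NO4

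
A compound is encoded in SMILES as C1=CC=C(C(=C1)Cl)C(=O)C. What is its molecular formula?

C8H7ClO

Heavy atoms from the SMILES: 8 C, 1 Cl, 1 O.
Implicit hydrogens by atom environment:
  4 × C (aromatic): 1 H each → 4
  2 × C (aromatic): no H
  1 × C: 3 H
  1 × C: no H
  1 × Cl: no H
  1 × O: no H
  Total hydrogens = 7.
Molecular formula: C8H7ClO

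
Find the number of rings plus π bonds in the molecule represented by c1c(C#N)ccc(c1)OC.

Molecular formula from the SMILES: C8H7NO.
DoU = (2C + 2 + N − H − X)/2 = (2·8 + 2 + 1 − 7 − 0)/2 = 12/2 = 6.
(Structurally: 1 ring(s) + 5 π bond(s) = 6.)

6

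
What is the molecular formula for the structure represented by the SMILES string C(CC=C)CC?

C6H12

Heavy atoms from the SMILES: 6 C.
Implicit hydrogens by atom environment:
  4 × C: 2 H each → 8
  1 × C: 3 H
  1 × C: 1 H
  Total hydrogens = 12.
Molecular formula: C6H12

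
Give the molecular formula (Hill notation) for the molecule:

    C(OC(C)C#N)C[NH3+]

Heavy atoms from the SMILES: 5 C, 2 N, 1 O.
Implicit hydrogens by atom environment:
  2 × C: 2 H each → 4
  1 × C: 3 H
  1 × C: 1 H
  1 × C: no H
  1 × N (charge +1): 3 H
  1 × N: no H
  1 × O: no H
  Total hydrogens = 11.
Net charge +1.
Molecular formula: C5H11N2O+

C5H11N2O+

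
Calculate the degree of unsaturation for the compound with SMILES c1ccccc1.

Molecular formula from the SMILES: C6H6.
DoU = (2C + 2 + N − H − X)/2 = (2·6 + 2 + 0 − 6 − 0)/2 = 8/2 = 4.
(Structurally: 1 ring(s) + 3 π bond(s) = 4.)

4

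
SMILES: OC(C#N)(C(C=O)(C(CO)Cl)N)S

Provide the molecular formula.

C6H9ClN2O3S

Heavy atoms from the SMILES: 6 C, 1 Cl, 2 N, 3 O, 1 S.
Implicit hydrogens by atom environment:
  3 × C: no H
  2 × C: 1 H each → 2
  2 × O: 1 H each → 2
  1 × C: 2 H
  1 × Cl: no H
  1 × N: 2 H
  1 × N: no H
  1 × O: no H
  1 × S: 1 H
  Total hydrogens = 9.
Molecular formula: C6H9ClN2O3S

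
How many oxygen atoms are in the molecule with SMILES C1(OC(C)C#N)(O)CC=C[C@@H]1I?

The symbol for oxygen appears 2 times in the SMILES.

2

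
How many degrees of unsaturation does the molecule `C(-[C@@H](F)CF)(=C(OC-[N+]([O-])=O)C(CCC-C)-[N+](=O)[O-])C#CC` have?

5

Molecular formula from the SMILES: C13H18F2N2O5.
DoU = (2C + 2 + N − H − X)/2 = (2·13 + 2 + 2 − 18 − 2)/2 = 10/2 = 5.
(Structurally: 0 ring(s) + 5 π bond(s) = 5.)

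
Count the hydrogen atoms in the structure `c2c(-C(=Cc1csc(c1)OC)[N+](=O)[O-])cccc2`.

Hydrogens are implicit in SMILES; fill each atom to its normal valence:
  7 × C (aromatic): 1 H each → 7
  3 × C (aromatic): no H
  2 × O: no H
  1 × C: 3 H
  1 × C: 1 H
  1 × C: no H
  1 × N (charge +1): no H
  1 × O (charge -1): no H
  1 × S (aromatic): no H
  Total hydrogens = 11.

11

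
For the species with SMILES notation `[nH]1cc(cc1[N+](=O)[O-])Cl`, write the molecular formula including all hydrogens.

C4H3ClN2O2

Heavy atoms from the SMILES: 4 C, 1 Cl, 2 N, 2 O.
Implicit hydrogens by atom environment:
  2 × C (aromatic): 1 H each → 2
  2 × C (aromatic): no H
  1 × Cl: no H
  1 × N (aromatic): 1 H
  1 × N (charge +1): no H
  1 × O: no H
  1 × O (charge -1): no H
  Total hydrogens = 3.
Molecular formula: C4H3ClN2O2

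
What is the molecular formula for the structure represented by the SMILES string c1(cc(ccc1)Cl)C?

Heavy atoms from the SMILES: 7 C, 1 Cl.
Implicit hydrogens by atom environment:
  4 × C (aromatic): 1 H each → 4
  2 × C (aromatic): no H
  1 × C: 3 H
  1 × Cl: no H
  Total hydrogens = 7.
Molecular formula: C7H7Cl

C7H7Cl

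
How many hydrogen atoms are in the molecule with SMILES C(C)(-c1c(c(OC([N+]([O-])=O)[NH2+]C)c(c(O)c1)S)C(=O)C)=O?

Hydrogens are implicit in SMILES; fill each atom to its normal valence:
  5 × C (aromatic): no H
  4 × O: no H
  3 × C: 3 H each → 9
  2 × C: no H
  1 × C (aromatic): 1 H
  1 × C: 1 H
  1 × N (charge +1): 2 H
  1 × N (charge +1): no H
  1 × O: 1 H
  1 × O (charge -1): no H
  1 × S: 1 H
  Total hydrogens = 15.

15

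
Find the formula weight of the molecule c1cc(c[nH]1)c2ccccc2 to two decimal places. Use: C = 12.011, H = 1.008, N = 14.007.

Molecular formula: C10H9N.
M = 10×12.011 + 9×1.008 + 1×14.007 = 143.19 g/mol.

143.19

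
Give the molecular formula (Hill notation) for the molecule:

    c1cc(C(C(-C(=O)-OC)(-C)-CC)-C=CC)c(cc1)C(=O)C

Heavy atoms from the SMILES: 18 C, 3 O.
Implicit hydrogens by atom environment:
  5 × C: 3 H each → 15
  4 × C (aromatic): 1 H each → 4
  3 × C: 1 H each → 3
  3 × C: no H
  3 × O: no H
  2 × C (aromatic): no H
  1 × C: 2 H
  Total hydrogens = 24.
Molecular formula: C18H24O3

C18H24O3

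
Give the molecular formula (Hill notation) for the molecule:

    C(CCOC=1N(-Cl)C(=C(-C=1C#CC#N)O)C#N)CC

C13H12ClN3O2

Heavy atoms from the SMILES: 13 C, 1 Cl, 3 N, 2 O.
Implicit hydrogens by atom environment:
  4 × C: 2 H each → 8
  4 × C (aromatic): no H
  4 × C: no H
  2 × N: no H
  1 × C: 3 H
  1 × Cl: no H
  1 × N (aromatic): no H
  1 × O: 1 H
  1 × O: no H
  Total hydrogens = 12.
Molecular formula: C13H12ClN3O2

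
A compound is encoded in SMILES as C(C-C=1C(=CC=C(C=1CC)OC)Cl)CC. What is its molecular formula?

C13H19ClO

Heavy atoms from the SMILES: 13 C, 1 Cl, 1 O.
Implicit hydrogens by atom environment:
  4 × C: 2 H each → 8
  4 × C (aromatic): no H
  3 × C: 3 H each → 9
  2 × C (aromatic): 1 H each → 2
  1 × Cl: no H
  1 × O: no H
  Total hydrogens = 19.
Molecular formula: C13H19ClO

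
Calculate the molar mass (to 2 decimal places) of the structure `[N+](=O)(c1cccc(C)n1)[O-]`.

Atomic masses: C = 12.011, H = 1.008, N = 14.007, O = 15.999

138.13

Molecular formula: C6H6N2O2.
M = 6×12.011 + 6×1.008 + 2×14.007 + 2×15.999 = 138.13 g/mol.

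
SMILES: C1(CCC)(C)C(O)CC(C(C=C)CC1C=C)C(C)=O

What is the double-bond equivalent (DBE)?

Molecular formula from the SMILES: C17H28O2.
DoU = (2C + 2 + N − H − X)/2 = (2·17 + 2 + 0 − 28 − 0)/2 = 8/2 = 4.
(Structurally: 1 ring(s) + 3 π bond(s) = 4.)

4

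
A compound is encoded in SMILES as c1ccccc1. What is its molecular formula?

Heavy atoms from the SMILES: 6 C.
Implicit hydrogens by atom environment:
  6 × C (aromatic): 1 H each → 6
  Total hydrogens = 6.
Molecular formula: C6H6

C6H6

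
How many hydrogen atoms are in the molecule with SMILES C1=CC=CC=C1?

6

Hydrogens are implicit in SMILES; fill each atom to its normal valence:
  6 × C (aromatic): 1 H each → 6
  Total hydrogens = 6.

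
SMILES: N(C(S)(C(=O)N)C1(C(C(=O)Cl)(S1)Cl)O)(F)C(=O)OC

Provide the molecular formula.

C7H7Cl2FN2O5S2

Heavy atoms from the SMILES: 7 C, 2 Cl, 1 F, 2 N, 5 O, 2 S.
Implicit hydrogens by atom environment:
  6 × C: no H
  4 × O: no H
  2 × Cl: no H
  1 × C: 3 H
  1 × F: no H
  1 × N: 2 H
  1 × N: no H
  1 × O: 1 H
  1 × S: 1 H
  1 × S: no H
  Total hydrogens = 7.
Molecular formula: C7H7Cl2FN2O5S2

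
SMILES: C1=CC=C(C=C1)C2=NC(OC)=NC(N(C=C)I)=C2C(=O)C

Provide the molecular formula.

C15H14IN3O2

Heavy atoms from the SMILES: 15 C, 1 I, 3 N, 2 O.
Implicit hydrogens by atom environment:
  5 × C (aromatic): 1 H each → 5
  5 × C (aromatic): no H
  2 × C: 3 H each → 6
  2 × N (aromatic): no H
  2 × O: no H
  1 × C: 2 H
  1 × C: 1 H
  1 × C: no H
  1 × I: no H
  1 × N: no H
  Total hydrogens = 14.
Molecular formula: C15H14IN3O2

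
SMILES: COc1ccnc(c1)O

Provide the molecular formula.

C6H7NO2

Heavy atoms from the SMILES: 6 C, 1 N, 2 O.
Implicit hydrogens by atom environment:
  3 × C (aromatic): 1 H each → 3
  2 × C (aromatic): no H
  1 × C: 3 H
  1 × N (aromatic): no H
  1 × O: 1 H
  1 × O: no H
  Total hydrogens = 7.
Molecular formula: C6H7NO2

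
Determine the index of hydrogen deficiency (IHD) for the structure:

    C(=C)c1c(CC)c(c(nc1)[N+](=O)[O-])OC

Molecular formula from the SMILES: C10H12N2O3.
DoU = (2C + 2 + N − H − X)/2 = (2·10 + 2 + 2 − 12 − 0)/2 = 12/2 = 6.
(Structurally: 1 ring(s) + 5 π bond(s) = 6.)

6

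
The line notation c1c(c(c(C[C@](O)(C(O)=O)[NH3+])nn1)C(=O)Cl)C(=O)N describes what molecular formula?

Heavy atoms from the SMILES: 9 C, 1 Cl, 4 N, 5 O.
Implicit hydrogens by atom environment:
  4 × C: no H
  3 × C (aromatic): no H
  3 × O: no H
  2 × N (aromatic): no H
  2 × O: 1 H each → 2
  1 × C: 2 H
  1 × C (aromatic): 1 H
  1 × Cl: no H
  1 × N (charge +1): 3 H
  1 × N: 2 H
  Total hydrogens = 10.
Net charge +1.
Molecular formula: C9H10ClN4O5+

C9H10ClN4O5+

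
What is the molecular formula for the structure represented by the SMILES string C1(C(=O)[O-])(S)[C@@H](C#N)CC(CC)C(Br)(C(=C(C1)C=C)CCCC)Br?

Heavy atoms from the SMILES: 2 Br, 18 C, 1 N, 2 O, 1 S.
Implicit hydrogens by atom environment:
  7 × C: 2 H each → 14
  6 × C: no H
  3 × C: 1 H each → 3
  2 × Br: no H
  2 × C: 3 H each → 6
  1 × N: no H
  1 × O: no H
  1 × O (charge -1): no H
  1 × S: 1 H
  Total hydrogens = 24.
Net charge -1.
Molecular formula: C18H24Br2NO2S-

C18H24Br2NO2S-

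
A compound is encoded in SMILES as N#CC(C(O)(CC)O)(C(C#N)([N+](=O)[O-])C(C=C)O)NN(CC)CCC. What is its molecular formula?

Heavy atoms from the SMILES: 15 C, 5 N, 5 O.
Implicit hydrogens by atom environment:
  5 × C: 2 H each → 10
  5 × C: no H
  3 × C: 3 H each → 9
  3 × N: no H
  3 × O: 1 H each → 3
  2 × C: 1 H each → 2
  1 × N: 1 H
  1 × N (charge +1): no H
  1 × O: no H
  1 × O (charge -1): no H
  Total hydrogens = 25.
Molecular formula: C15H25N5O5

C15H25N5O5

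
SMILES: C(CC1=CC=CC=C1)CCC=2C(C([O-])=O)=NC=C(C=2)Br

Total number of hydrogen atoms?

15

Hydrogens are implicit in SMILES; fill each atom to its normal valence:
  7 × C (aromatic): 1 H each → 7
  4 × C: 2 H each → 8
  4 × C (aromatic): no H
  1 × Br: no H
  1 × C: no H
  1 × N (aromatic): no H
  1 × O: no H
  1 × O (charge -1): no H
  Total hydrogens = 15.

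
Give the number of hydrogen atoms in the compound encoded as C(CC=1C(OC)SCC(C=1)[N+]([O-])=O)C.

Hydrogens are implicit in SMILES; fill each atom to its normal valence:
  3 × C: 2 H each → 6
  3 × C: 1 H each → 3
  2 × C: 3 H each → 6
  2 × O: no H
  1 × C: no H
  1 × N (charge +1): no H
  1 × O (charge -1): no H
  1 × S: no H
  Total hydrogens = 15.

15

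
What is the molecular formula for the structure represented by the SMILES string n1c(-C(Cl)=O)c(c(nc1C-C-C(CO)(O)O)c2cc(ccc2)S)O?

C15H15ClN2O5S

Heavy atoms from the SMILES: 15 C, 1 Cl, 2 N, 5 O, 1 S.
Implicit hydrogens by atom environment:
  6 × C (aromatic): no H
  4 × C (aromatic): 1 H each → 4
  4 × O: 1 H each → 4
  3 × C: 2 H each → 6
  2 × C: no H
  2 × N (aromatic): no H
  1 × Cl: no H
  1 × O: no H
  1 × S: 1 H
  Total hydrogens = 15.
Molecular formula: C15H15ClN2O5S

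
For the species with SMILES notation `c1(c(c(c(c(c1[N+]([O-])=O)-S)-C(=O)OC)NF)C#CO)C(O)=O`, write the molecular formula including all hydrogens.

C11H7FN2O7S

Heavy atoms from the SMILES: 11 C, 1 F, 2 N, 7 O, 1 S.
Implicit hydrogens by atom environment:
  6 × C (aromatic): no H
  4 × C: no H
  4 × O: no H
  2 × O: 1 H each → 2
  1 × C: 3 H
  1 × F: no H
  1 × N: 1 H
  1 × N (charge +1): no H
  1 × O (charge -1): no H
  1 × S: 1 H
  Total hydrogens = 7.
Molecular formula: C11H7FN2O7S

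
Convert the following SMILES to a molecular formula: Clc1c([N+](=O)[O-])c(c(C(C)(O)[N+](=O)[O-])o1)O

Heavy atoms from the SMILES: 6 C, 1 Cl, 2 N, 7 O.
Implicit hydrogens by atom environment:
  4 × C (aromatic): no H
  2 × N (charge +1): no H
  2 × O: 1 H each → 2
  2 × O: no H
  2 × O (charge -1): no H
  1 × C: 3 H
  1 × C: no H
  1 × Cl: no H
  1 × O (aromatic): no H
  Total hydrogens = 5.
Molecular formula: C6H5ClN2O7

C6H5ClN2O7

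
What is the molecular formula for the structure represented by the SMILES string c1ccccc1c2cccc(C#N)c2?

C13H9N

Heavy atoms from the SMILES: 13 C, 1 N.
Implicit hydrogens by atom environment:
  9 × C (aromatic): 1 H each → 9
  3 × C (aromatic): no H
  1 × C: no H
  1 × N: no H
  Total hydrogens = 9.
Molecular formula: C13H9N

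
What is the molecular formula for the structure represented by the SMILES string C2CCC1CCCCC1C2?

Heavy atoms from the SMILES: 10 C.
Implicit hydrogens by atom environment:
  8 × C: 2 H each → 16
  2 × C: 1 H each → 2
  Total hydrogens = 18.
Molecular formula: C10H18

C10H18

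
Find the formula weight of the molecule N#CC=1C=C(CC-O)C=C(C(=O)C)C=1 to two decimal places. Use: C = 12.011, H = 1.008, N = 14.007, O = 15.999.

189.21

Molecular formula: C11H11NO2.
M = 11×12.011 + 11×1.008 + 1×14.007 + 2×15.999 = 189.21 g/mol.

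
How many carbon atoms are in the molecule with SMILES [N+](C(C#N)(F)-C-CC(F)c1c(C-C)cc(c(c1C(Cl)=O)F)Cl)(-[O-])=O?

14

The symbol for carbon appears 14 times in the SMILES. Lowercase c denotes aromatic carbon and counts toward C.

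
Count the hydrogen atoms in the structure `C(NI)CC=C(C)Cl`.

Hydrogens are implicit in SMILES; fill each atom to its normal valence:
  2 × C: 2 H each → 4
  1 × C: 3 H
  1 × C: 1 H
  1 × C: no H
  1 × Cl: no H
  1 × I: no H
  1 × N: 1 H
  Total hydrogens = 9.

9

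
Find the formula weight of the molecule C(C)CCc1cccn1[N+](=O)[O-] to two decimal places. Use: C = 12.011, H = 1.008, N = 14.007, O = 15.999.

168.20

Molecular formula: C8H12N2O2.
M = 8×12.011 + 12×1.008 + 2×14.007 + 2×15.999 = 168.20 g/mol.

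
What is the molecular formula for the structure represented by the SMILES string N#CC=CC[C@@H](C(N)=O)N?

Heavy atoms from the SMILES: 6 C, 3 N, 1 O.
Implicit hydrogens by atom environment:
  3 × C: 1 H each → 3
  2 × C: no H
  2 × N: 2 H each → 4
  1 × C: 2 H
  1 × N: no H
  1 × O: no H
  Total hydrogens = 9.
Molecular formula: C6H9N3O

C6H9N3O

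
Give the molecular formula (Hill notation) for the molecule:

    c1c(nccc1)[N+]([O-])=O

Heavy atoms from the SMILES: 5 C, 2 N, 2 O.
Implicit hydrogens by atom environment:
  4 × C (aromatic): 1 H each → 4
  1 × C (aromatic): no H
  1 × N (aromatic): no H
  1 × N (charge +1): no H
  1 × O: no H
  1 × O (charge -1): no H
  Total hydrogens = 4.
Molecular formula: C5H4N2O2

C5H4N2O2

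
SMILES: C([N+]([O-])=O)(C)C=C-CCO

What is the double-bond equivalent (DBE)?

2

Molecular formula from the SMILES: C6H11NO3.
DoU = (2C + 2 + N − H − X)/2 = (2·6 + 2 + 1 − 11 − 0)/2 = 4/2 = 2.
(Structurally: 0 ring(s) + 2 π bond(s) = 2.)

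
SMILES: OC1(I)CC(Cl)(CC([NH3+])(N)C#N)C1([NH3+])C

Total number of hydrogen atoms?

16

Hydrogens are implicit in SMILES; fill each atom to its normal valence:
  5 × C: no H
  2 × C: 2 H each → 4
  2 × N (charge +1): 3 H each → 6
  1 × C: 3 H
  1 × Cl: no H
  1 × I: no H
  1 × N: 2 H
  1 × N: no H
  1 × O: 1 H
  Total hydrogens = 16.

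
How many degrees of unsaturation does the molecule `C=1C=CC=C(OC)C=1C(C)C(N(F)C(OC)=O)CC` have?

5

Molecular formula from the SMILES: C14H20FNO3.
DoU = (2C + 2 + N − H − X)/2 = (2·14 + 2 + 1 − 20 − 1)/2 = 10/2 = 5.
(Structurally: 1 ring(s) + 4 π bond(s) = 5.)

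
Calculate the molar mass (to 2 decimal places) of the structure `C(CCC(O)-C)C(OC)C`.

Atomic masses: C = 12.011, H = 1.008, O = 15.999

Molecular formula: C8H18O2.
M = 8×12.011 + 18×1.008 + 2×15.999 = 146.23 g/mol.

146.23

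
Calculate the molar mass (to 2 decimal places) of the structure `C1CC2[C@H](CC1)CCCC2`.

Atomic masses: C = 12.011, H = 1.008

138.25

Molecular formula: C10H18.
M = 10×12.011 + 18×1.008 = 138.25 g/mol.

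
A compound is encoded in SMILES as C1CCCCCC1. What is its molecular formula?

Heavy atoms from the SMILES: 7 C.
Implicit hydrogens by atom environment:
  7 × C: 2 H each → 14
  Total hydrogens = 14.
Molecular formula: C7H14

C7H14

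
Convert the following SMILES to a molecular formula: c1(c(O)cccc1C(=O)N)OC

Heavy atoms from the SMILES: 8 C, 1 N, 3 O.
Implicit hydrogens by atom environment:
  3 × C (aromatic): 1 H each → 3
  3 × C (aromatic): no H
  2 × O: no H
  1 × C: 3 H
  1 × C: no H
  1 × N: 2 H
  1 × O: 1 H
  Total hydrogens = 9.
Molecular formula: C8H9NO3

C8H9NO3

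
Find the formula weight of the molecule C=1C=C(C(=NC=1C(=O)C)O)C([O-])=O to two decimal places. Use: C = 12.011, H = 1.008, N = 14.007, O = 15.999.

180.14

Molecular formula: C8H6NO4-.
M = 8×12.011 + 6×1.008 + 1×14.007 + 4×15.999 = 180.14 g/mol.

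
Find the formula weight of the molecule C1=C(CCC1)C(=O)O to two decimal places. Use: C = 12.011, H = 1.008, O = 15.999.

112.13

Molecular formula: C6H8O2.
M = 6×12.011 + 8×1.008 + 2×15.999 = 112.13 g/mol.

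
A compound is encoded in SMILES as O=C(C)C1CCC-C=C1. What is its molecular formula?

Heavy atoms from the SMILES: 8 C, 1 O.
Implicit hydrogens by atom environment:
  3 × C: 2 H each → 6
  3 × C: 1 H each → 3
  1 × C: 3 H
  1 × C: no H
  1 × O: no H
  Total hydrogens = 12.
Molecular formula: C8H12O

C8H12O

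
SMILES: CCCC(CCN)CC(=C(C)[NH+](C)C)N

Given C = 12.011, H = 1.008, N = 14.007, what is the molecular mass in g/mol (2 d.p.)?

Molecular formula: C12H28N3+.
M = 12×12.011 + 28×1.008 + 3×14.007 = 214.38 g/mol.

214.38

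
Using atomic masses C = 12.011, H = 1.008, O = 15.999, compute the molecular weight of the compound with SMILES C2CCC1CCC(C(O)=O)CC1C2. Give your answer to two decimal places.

182.26

Molecular formula: C11H18O2.
M = 11×12.011 + 18×1.008 + 2×15.999 = 182.26 g/mol.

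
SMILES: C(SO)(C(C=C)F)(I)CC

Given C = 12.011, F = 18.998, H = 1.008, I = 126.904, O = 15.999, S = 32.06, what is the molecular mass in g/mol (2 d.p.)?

Molecular formula: C6H10FIOS.
M = 6×12.011 + 1×18.998 + 10×1.008 + 1×126.904 + 1×15.999 + 1×32.06 = 276.11 g/mol.

276.11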